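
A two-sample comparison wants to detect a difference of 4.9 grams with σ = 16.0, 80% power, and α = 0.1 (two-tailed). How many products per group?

n per group = 2(z_α/2 + z_β)²σ²/d² = 2×(1.645 + 0.84)²×16.0²/4.9² = 131.7 → n = 132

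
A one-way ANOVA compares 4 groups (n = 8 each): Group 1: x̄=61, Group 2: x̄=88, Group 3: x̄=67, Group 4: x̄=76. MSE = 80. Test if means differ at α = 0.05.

Grand mean = 73.0. SS_between = 3312.0, MS_between = 1104.0. F = 13.8, F_crit ≈ 2.947. Reject H₀.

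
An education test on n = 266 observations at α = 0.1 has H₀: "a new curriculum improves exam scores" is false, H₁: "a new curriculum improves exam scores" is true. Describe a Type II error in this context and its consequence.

Type II error: failing to reject H₀ when it is false — concluding that a new curriculum improves exam scores is not supported when in fact it is. Consequence: keeping the old curriculum when the new one would have helped students.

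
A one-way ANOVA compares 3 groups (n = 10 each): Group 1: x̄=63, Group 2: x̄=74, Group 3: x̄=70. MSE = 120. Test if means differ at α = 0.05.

Grand mean = 69.0. SS_between = 620.0, MS_between = 310.0. F = 2.583, F_crit ≈ 3.354. Fail to reject H₀.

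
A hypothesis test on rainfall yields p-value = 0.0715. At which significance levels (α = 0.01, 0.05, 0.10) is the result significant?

p = 0.0715. Significant at: α = 0.1.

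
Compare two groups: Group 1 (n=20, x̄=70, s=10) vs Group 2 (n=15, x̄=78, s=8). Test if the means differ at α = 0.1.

Pooled sp = 9.2. t = -2.545, df = 33. Critical t = ±1.692. Reject H₀.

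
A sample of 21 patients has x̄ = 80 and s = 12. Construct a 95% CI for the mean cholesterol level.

CI = x̄ ± t*(s/√n) = 80 ± 2.086(12/√21) = (74.54, 85.46)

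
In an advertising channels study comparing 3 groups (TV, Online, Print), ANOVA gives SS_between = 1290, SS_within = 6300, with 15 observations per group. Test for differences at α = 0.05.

df_between = 2, df_within = 42. F = MS_between/MS_within = 645.0/150.0 = 4.3. F_crit ≈ 3.22. Reject H₀. At least one mean differs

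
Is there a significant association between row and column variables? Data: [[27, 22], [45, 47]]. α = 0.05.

χ² = 0.49. df = 1, critical = 3.841. Fail to reject H₀. No evidence of dependence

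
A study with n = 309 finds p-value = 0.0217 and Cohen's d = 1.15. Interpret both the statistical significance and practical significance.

Statistically significant (p = 0.0217 < 0.05). Cohen's d = 1.15 indicates a large effect size. Both statistical and practical significance should be considered.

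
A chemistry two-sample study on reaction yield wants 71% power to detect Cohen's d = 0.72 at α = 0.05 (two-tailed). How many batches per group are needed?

z_{α/2} = 1.96, z_β = Φ⁻¹(0.71) = 0.553. For medium effect (d = 0.72): n per group = 2(z_{α/2} + z_β)²/d² = 2(1.96 + 0.553)²/0.72² = 24.4 → 25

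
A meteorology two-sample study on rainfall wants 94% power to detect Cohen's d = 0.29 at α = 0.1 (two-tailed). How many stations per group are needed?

z_{α/2} = 1.645, z_β = Φ⁻¹(0.94) = 1.555. For small effect (d = 0.29): n per group = 2(z_{α/2} + z_β)²/d² = 2(1.645 + 1.555)²/0.29² = 243.5 → 244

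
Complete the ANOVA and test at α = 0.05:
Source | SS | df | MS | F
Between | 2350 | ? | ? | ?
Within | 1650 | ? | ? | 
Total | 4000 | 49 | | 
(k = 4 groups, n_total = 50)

df_between = 3, df_within = 46. MS_between = 783.33, MS_within = 35.87. F = 21.838, F_crit ≈ 2.807. Reject H₀.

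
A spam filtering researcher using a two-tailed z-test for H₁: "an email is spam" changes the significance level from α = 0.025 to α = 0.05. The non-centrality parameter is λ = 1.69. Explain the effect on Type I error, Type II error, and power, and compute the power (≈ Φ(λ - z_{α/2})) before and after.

Increasing α from 0.025 to 0.05:
• Type I error rate increases (α is the Type I rate by definition).
• Critical value moves from z_{α/2} = 2.241 to 1.96, so power = Φ(λ - z_{α/2}) goes from Φ(1.69 - 2.241) = 0.291 to Φ(1.69 - 1.96) = 0.394.
• Type II error rate β = 1 - power therefore decreases (0.709 → 0.606).
Appropriate when false negatives are costly — here, a spam email lands in the inbox.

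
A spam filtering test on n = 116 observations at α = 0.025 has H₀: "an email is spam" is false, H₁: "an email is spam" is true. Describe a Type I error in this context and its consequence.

Type I error: rejecting H₀ when it is true — concluding that an email is spam when in fact it is not. Consequence: a legitimate email is sent to the spam folder and the user misses it.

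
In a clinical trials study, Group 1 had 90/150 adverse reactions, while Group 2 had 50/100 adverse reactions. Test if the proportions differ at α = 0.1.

p̂₁ = 0.6, p̂₂ = 0.5, pooled p̂ = 0.56. z = 1.56. Critical: ±1.645. Fail to reject H₀.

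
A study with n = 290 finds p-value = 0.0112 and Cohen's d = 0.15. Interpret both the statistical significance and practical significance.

Statistically significant (p = 0.0112 < 0.05). Cohen's d = 0.15 indicates a very small effect size. Both statistical and practical significance should be considered.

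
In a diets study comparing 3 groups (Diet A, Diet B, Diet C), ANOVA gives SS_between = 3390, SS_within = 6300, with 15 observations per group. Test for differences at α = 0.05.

df_between = 2, df_within = 42. F = MS_between/MS_within = 1695.0/150.0 = 11.3. F_crit ≈ 3.22. Reject H₀. At least one mean differs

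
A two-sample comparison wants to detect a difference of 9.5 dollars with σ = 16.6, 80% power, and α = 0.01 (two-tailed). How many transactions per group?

n per group = 2(z_α/2 + z_β)²σ²/d² = 2×(2.576 + 0.84)²×16.6²/9.5² = 71.3 → n = 72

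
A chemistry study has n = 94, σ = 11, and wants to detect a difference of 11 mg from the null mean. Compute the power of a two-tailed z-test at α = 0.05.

SE = σ/√n = 11/√94 = 1.135. Non-centrality λ = d/SE = 11/1.135 = 9.695. Power ≈ Φ(λ - z_{α/2}) = Φ(9.695 - 1.96) = Φ(7.735) = 1.0.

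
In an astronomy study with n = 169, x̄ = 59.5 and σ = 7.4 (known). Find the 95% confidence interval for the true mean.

CI = x̄ ± z*(σ/√n) = 59.5 ± 1.96(7.4/√169) = 59.5 ± 1.12 = (58.38, 60.62)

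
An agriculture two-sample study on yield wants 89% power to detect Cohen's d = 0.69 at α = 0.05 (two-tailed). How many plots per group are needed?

z_{α/2} = 1.96, z_β = Φ⁻¹(0.89) = 1.227. For medium effect (d = 0.69): n per group = 2(z_{α/2} + z_β)²/d² = 2(1.96 + 1.227)²/0.69² = 42.7 → 43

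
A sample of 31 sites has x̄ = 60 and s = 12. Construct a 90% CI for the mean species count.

CI = x̄ ± t*(s/√n) = 60 ± 1.697(12/√31) = (56.34, 63.66)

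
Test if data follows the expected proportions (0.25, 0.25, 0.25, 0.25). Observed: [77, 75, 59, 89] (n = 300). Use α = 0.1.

Expected: [75.0, 75.0, 75.0, 75.0]. χ² = 6.08. df = 3, critical = 6.251. Fail to reject H₀.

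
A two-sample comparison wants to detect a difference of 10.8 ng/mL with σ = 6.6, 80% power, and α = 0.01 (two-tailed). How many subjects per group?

n per group = 2(z_α/2 + z_β)²σ²/d² = 2×(2.576 + 0.84)²×6.6²/10.8² = 8.7 → n = 9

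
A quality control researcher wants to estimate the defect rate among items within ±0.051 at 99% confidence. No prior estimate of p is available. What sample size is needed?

Conservative approach: use p = 0.5 (maximizes p(1-p) = 0.25). n = z²(0.25)/E² = 2.576²×0.25/0.051² = 637.8 → n = 638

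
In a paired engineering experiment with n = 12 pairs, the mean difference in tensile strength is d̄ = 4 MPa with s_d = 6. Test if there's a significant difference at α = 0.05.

t = d̄/(s_d/√n) = 4/(6/√12) = 2.309. df = 11, critical t = ±2.201. Reject H₀.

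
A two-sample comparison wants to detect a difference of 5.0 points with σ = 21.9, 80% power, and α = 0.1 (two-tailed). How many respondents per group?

n per group = 2(z_α/2 + z_β)²σ²/d² = 2×(1.645 + 0.84)²×21.9²/5.0² = 236.9 → n = 237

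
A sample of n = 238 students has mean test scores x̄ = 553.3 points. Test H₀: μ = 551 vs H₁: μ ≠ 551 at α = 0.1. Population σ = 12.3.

z = (x̄ - μ₀)/(σ/√n) = (553.3 - 551)/(12.3/√238) = 2.885. Critical value: ±1.645. Since |2.885| > 1.645, Reject H₀.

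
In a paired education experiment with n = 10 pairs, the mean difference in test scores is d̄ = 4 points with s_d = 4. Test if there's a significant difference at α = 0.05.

t = d̄/(s_d/√n) = 4/(4/√10) = 3.162. df = 9, critical t = ±2.262. Reject H₀.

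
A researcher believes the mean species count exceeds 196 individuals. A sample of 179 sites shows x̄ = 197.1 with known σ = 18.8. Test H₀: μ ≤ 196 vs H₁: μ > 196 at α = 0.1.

z = 0.783. Critical value: 1.28. Fail to reject H₀.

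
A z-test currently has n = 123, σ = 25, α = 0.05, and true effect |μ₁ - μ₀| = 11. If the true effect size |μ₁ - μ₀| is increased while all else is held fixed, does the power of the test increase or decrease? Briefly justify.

Power increases: a larger true effect increases the non-centrality λ = |μ₁ - μ₀|/(σ/√n).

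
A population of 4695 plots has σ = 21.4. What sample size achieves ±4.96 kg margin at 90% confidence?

Without FPC: n₀ = (1.645×21.4/4.96)² = 50.373. With FPC: n = n₀N/(n₀+N-1) = 49.8 → n = 50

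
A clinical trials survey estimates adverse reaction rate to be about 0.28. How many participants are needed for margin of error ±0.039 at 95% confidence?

n = z²p(1-p)/E² = 1.96²×0.28×0.72/0.039² = 509.2 → n = 510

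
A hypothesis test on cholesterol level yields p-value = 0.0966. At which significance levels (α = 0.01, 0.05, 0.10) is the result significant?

p = 0.0966. Significant at: α = 0.1.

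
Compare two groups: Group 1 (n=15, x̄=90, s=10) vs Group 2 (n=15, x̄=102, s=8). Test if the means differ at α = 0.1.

Pooled sp = 9.06. t = -3.629, df = 28. Critical t = ±1.701. Reject H₀.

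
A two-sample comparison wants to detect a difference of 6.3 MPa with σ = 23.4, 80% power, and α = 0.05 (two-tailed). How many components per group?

n per group = 2(z_α/2 + z_β)²σ²/d² = 2×(1.96 + 0.84)²×23.4²/6.3² = 216.3 → n = 217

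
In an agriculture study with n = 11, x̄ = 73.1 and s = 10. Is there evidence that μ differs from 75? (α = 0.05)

t = (x̄ - μ₀)/(s/√n) = (73.1 - 75)/(10/√11) = -0.63. df = 10, critical t = ±2.228. Fail to reject H₀.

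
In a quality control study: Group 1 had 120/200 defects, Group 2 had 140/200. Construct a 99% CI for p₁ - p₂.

p̂₁ = 0.6, p̂₂ = 0.7. Difference = -0.1. CI = (-0.222, 0.022)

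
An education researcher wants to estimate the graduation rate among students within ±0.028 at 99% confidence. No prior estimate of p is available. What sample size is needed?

Conservative approach: use p = 0.5 (maximizes p(1-p) = 0.25). n = z²(0.25)/E² = 2.576²×0.25/0.028² = 2116.0 → n = 2116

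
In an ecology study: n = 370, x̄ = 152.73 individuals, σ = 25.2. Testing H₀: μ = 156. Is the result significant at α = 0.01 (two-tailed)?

z = (152.73 - 156)/(25.2/√370) = -2.496. Since |z| ≤ 2.576, not significant at α = 0.01.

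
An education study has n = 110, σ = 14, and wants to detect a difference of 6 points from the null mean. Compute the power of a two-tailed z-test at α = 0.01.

SE = σ/√n = 14/√110 = 1.335. Non-centrality λ = d/SE = 6/1.335 = 4.495. Power ≈ Φ(λ - z_{α/2}) = Φ(4.495 - 2.576) = Φ(1.919) = 0.973.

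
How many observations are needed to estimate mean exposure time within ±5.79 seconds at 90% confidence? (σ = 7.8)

n = (z*σ/E)² = (1.645×7.8/5.79)² = 4.9 → n = 5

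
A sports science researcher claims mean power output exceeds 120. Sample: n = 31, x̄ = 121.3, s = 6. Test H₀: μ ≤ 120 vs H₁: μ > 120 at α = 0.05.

t = (121.3 - 120)/(6/√31) = 1.206, df = 30. Critical t = 1.697. Fail to reject H₀.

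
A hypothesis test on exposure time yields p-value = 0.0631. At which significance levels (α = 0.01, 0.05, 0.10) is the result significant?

p = 0.0631. Significant at: α = 0.1.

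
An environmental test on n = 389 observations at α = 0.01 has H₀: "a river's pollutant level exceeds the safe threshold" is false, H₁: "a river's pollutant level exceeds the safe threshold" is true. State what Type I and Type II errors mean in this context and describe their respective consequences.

Type I (false positive): concluding that a river's pollutant level exceeds the safe threshold when it is not — shutting down a compliant factory unnecessarily. Type II (false negative): failing to conclude that a river's pollutant level exceeds the safe threshold when it is — allowing unsafe pollution to continue. Which is costlier depends on domain priorities and is a judgement call rather than a statistical fact.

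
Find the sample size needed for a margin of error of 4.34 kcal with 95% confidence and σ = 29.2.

n = (z*σ/E)² = (1.96×29.2/4.34)² = 173.9 → n = 174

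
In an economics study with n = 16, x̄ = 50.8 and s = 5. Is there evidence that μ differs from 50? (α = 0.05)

t = (x̄ - μ₀)/(s/√n) = (50.8 - 50)/(5/√16) = 0.64. df = 15, critical t = ±2.131. Fail to reject H₀.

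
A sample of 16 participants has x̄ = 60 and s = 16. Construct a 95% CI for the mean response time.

CI = x̄ ± t*(s/√n) = 60 ± 2.131(16/√16) = (51.48, 68.52)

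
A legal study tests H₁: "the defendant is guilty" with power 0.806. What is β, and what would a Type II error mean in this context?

β = 1 - power = 1 - 0.806 = 0.194. A Type II error is failing to reject H₀ when H₀ is false (false negative) — here, failing to conclude that the defendant is guilty when in fact it is true. Consequence: acquitting a guilty person.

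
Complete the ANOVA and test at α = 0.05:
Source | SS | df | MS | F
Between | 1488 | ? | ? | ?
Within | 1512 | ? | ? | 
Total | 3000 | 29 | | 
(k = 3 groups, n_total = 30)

df_between = 2, df_within = 27. MS_between = 744.0, MS_within = 56.0. F = 13.286, F_crit ≈ 3.354. Reject H₀.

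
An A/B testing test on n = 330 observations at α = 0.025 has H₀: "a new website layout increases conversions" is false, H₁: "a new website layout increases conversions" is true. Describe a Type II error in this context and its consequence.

Type II error: failing to reject H₀ when it is false — concluding that a new website layout increases conversions is not supported when in fact it is. Consequence: discarding a layout that would have improved conversions — lost revenue.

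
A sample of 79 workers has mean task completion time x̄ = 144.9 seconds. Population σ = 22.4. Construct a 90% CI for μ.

CI = x̄ ± z*(σ/√n) = 144.9 ± 1.645(22.4/√79) = 144.9 ± 4.15 = (140.75, 149.05)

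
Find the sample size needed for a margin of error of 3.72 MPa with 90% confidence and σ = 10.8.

n = (z*σ/E)² = (1.645×10.8/3.72)² = 22.8 → n = 23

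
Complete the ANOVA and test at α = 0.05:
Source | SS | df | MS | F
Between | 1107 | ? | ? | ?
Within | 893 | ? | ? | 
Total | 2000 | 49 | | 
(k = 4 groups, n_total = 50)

df_between = 3, df_within = 46. MS_between = 369.0, MS_within = 19.41. F = 19.008, F_crit ≈ 2.807. Reject H₀.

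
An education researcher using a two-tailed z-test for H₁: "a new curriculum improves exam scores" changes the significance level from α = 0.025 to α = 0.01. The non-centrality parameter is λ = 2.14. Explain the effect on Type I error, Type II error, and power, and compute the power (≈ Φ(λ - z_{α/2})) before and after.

Decreasing α from 0.025 to 0.01:
• Type I error rate decreases (α is the Type I rate by definition).
• Critical value moves from z_{α/2} = 2.241 to 2.576, so power = Φ(λ - z_{α/2}) goes from Φ(2.14 - 2.241) = 0.46 to Φ(2.14 - 2.576) = 0.331.
• Type II error rate β = 1 - power therefore increases (0.54 → 0.669).
Appropriate when false positives are costly — here, adopting a curriculum that gives no real benefit — disruption for nothing.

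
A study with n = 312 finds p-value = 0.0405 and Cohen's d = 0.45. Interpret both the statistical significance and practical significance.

Statistically significant (p = 0.0405 < 0.05). Cohen's d = 0.45 indicates a small effect size. Both statistical and practical significance should be considered.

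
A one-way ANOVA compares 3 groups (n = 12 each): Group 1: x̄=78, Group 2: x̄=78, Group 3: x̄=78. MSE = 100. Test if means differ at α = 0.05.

Grand mean = 78.0. SS_between = 0.0, MS_between = 0.0. F = 0.0, F_crit ≈ 3.285. Fail to reject H₀.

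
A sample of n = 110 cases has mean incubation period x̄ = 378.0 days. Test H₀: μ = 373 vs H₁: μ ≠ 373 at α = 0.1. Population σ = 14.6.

z = (x̄ - μ₀)/(σ/√n) = (378.0 - 373)/(14.6/√110) = 3.592. Critical value: ±1.645. Since |3.592| > 1.645, Reject H₀.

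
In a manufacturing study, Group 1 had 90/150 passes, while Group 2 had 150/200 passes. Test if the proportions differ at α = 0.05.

p̂₁ = 0.6, p̂₂ = 0.75, pooled p̂ = 0.686. z = -2.991. Critical: ±1.96. Reject H₀.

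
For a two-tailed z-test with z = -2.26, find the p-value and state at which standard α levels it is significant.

p = 2·P(Z > |-2.26|) = 2·(1 - Φ(2.26)) ≈ 0.0238. Significant at α = 0.1; Significant at α = 0.05.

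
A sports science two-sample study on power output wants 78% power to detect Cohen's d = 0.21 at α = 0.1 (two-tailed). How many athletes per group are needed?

z_{α/2} = 1.645, z_β = Φ⁻¹(0.78) = 0.772. For small effect (d = 0.21): n per group = 2(z_{α/2} + z_β)²/d² = 2(1.645 + 0.772)²/0.21² = 264.9 → 265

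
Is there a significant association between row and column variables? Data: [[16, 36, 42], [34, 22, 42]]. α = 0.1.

χ² = 9.78. df = 2, critical = 4.605. Reject H₀. Variables are dependent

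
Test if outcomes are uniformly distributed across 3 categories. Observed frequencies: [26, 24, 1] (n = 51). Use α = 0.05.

Expected = 17 each. χ² = Σ(O-E)²/E = 22.706. df = 2, critical value = 5.991. Reject H₀.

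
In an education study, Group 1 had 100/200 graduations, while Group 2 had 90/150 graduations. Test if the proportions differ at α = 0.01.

p̂₁ = 0.5, p̂₂ = 0.6, pooled p̂ = 0.543. z = -1.858. Critical: ±2.576. Fail to reject H₀.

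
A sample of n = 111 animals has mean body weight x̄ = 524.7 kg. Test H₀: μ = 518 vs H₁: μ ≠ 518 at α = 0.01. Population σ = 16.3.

z = (x̄ - μ₀)/(σ/√n) = (524.7 - 518)/(16.3/√111) = 4.331. Critical value: ±2.576. Since |4.331| > 2.576, Reject H₀.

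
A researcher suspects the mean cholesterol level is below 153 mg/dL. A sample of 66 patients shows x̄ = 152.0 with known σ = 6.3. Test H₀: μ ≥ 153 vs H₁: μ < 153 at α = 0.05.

z = -1.29. Critical value: -1.645. Fail to reject H₀.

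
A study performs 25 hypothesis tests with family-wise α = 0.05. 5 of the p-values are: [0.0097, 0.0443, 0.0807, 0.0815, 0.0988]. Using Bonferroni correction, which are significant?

Bonferroni α = 0.05/25 = 0.002. None of the given p-values are significant.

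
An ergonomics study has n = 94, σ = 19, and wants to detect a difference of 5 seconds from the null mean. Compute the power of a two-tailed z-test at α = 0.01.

SE = σ/√n = 19/√94 = 1.96. Non-centrality λ = d/SE = 5/1.96 = 2.551. Power ≈ Φ(λ - z_{α/2}) = Φ(2.551 - 2.576) = Φ(-0.025) = 0.49.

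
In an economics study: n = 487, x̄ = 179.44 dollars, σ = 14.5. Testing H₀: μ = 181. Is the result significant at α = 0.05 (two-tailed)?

z = (179.44 - 181)/(14.5/√487) = -2.374. Since |z| > 1.96, significant at α = 0.05.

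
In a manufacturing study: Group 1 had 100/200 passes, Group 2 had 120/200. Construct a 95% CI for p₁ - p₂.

p̂₁ = 0.5, p̂₂ = 0.6. Difference = -0.1. CI = (-0.197, -0.003)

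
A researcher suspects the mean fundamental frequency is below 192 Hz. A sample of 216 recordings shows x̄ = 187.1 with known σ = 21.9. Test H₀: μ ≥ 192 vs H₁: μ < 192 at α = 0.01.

z = -3.288. Critical value: -2.33. Reject H₀.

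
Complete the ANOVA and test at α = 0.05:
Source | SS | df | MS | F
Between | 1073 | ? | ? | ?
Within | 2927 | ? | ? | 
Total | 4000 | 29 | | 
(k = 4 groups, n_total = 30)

df_between = 3, df_within = 26. MS_between = 357.67, MS_within = 112.58. F = 3.177, F_crit ≈ 2.975. Reject H₀.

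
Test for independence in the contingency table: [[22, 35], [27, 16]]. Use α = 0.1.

χ² = 5.741. df = 1, critical = 2.706. Reject H₀. Variables are dependent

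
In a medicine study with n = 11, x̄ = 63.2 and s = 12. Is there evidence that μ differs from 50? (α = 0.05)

t = (x̄ - μ₀)/(s/√n) = (63.2 - 50)/(12/√11) = 3.648. df = 10, critical t = ±2.228. Reject H₀.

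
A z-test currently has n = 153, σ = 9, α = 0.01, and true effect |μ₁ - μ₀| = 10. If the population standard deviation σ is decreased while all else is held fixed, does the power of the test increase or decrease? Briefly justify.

Power increases: a smaller σ shrinks the standard error σ/√n, moving the sampling distribution under H₁ further from the critical value.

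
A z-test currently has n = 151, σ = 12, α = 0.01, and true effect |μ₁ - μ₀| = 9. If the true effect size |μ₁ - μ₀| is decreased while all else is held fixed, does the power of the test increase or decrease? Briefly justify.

Power decreases: a smaller true effect decreases the non-centrality λ = |μ₁ - μ₀|/(σ/√n).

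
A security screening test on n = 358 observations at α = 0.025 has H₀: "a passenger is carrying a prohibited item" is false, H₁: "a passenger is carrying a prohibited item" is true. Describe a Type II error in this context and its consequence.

Type II error: failing to reject H₀ when it is false — concluding that a passenger is carrying a prohibited item is not supported when in fact it is. Consequence: letting a prohibited item through — security breach.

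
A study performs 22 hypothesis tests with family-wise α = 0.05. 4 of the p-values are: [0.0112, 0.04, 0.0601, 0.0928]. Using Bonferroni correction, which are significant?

Bonferroni α = 0.05/22 = 0.00227. None of the given p-values are significant.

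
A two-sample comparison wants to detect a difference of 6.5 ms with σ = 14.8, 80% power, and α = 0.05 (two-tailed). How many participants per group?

n per group = 2(z_α/2 + z_β)²σ²/d² = 2×(1.96 + 0.84)²×14.8²/6.5² = 81.3 → n = 82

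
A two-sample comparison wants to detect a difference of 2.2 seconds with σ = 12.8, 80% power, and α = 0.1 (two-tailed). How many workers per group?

n per group = 2(z_α/2 + z_β)²σ²/d² = 2×(1.645 + 0.84)²×12.8²/2.2² = 418.1 → n = 419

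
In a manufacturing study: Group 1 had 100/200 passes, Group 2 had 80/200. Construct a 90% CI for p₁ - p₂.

p̂₁ = 0.5, p̂₂ = 0.4. Difference = 0.1. CI = (0.019, 0.181)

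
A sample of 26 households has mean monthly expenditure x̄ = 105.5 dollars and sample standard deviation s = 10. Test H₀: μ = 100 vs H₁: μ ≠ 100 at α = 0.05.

t = (x̄ - μ₀)/(s/√n) = (105.5 - 100)/(10/√26) = 2.804. df = 25, critical t = ±2.06. Reject H₀.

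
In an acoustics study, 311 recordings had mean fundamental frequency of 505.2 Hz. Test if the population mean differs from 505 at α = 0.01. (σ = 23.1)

z = (x̄ - μ₀)/(σ/√n) = (505.2 - 505)/(23.1/√311) = 0.153. Critical value: ±2.576. Since |0.153| ≤ 2.576, Fail to reject H₀.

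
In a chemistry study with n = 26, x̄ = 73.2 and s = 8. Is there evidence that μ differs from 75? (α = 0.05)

t = (x̄ - μ₀)/(s/√n) = (73.2 - 75)/(8/√26) = -1.147. df = 25, critical t = ±2.06. Fail to reject H₀.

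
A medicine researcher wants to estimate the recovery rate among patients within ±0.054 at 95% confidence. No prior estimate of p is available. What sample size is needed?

Conservative approach: use p = 0.5 (maximizes p(1-p) = 0.25). n = z²(0.25)/E² = 1.96²×0.25/0.054² = 329.4 → n = 330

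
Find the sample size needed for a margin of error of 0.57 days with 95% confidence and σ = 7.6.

n = (z*σ/E)² = (1.96×7.6/0.57)² = 683.0 → n = 683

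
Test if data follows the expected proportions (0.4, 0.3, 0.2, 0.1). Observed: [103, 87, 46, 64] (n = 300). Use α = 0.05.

Expected: [120.0, 90.0, 60.0, 30.0]. χ² = 44.308. df = 3, critical = 7.815. Reject H₀.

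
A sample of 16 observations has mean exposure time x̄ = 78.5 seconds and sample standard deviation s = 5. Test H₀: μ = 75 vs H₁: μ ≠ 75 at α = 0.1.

t = (x̄ - μ₀)/(s/√n) = (78.5 - 75)/(5/√16) = 2.8. df = 15, critical t = ±1.753. Reject H₀.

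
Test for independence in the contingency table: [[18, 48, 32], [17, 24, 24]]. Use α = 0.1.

χ² = 2.597. df = 2, critical = 4.605. Fail to reject H₀. No evidence of dependence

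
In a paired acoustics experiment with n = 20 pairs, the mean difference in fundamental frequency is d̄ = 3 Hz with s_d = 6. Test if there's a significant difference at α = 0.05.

t = d̄/(s_d/√n) = 3/(6/√20) = 2.236. df = 19, critical t = ±2.093. Reject H₀.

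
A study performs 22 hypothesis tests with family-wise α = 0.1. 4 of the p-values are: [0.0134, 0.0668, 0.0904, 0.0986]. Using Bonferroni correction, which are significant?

Bonferroni α = 0.1/22 = 0.00455. None of the given p-values are significant.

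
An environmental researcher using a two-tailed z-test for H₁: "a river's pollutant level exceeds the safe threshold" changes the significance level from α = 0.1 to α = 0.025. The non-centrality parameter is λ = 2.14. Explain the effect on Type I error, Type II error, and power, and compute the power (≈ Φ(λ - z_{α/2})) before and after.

Decreasing α from 0.1 to 0.025:
• Type I error rate decreases (α is the Type I rate by definition).
• Critical value moves from z_{α/2} = 1.645 to 2.241, so power = Φ(λ - z_{α/2}) goes from Φ(2.14 - 1.645) = 0.69 to Φ(2.14 - 2.241) = 0.46.
• Type II error rate β = 1 - power therefore increases (0.31 → 0.54).
Appropriate when false positives are costly — here, shutting down a compliant factory unnecessarily.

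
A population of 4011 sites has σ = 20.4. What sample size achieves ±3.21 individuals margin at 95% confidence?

Without FPC: n₀ = (1.96×20.4/3.21)² = 155.154. With FPC: n = n₀N/(n₀+N-1) = 149.4 → n = 150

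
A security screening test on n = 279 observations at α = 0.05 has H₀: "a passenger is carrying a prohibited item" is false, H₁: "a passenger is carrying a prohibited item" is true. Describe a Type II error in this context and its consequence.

Type II error: failing to reject H₀ when it is false — concluding that a passenger is carrying a prohibited item is not supported when in fact it is. Consequence: letting a prohibited item through — security breach.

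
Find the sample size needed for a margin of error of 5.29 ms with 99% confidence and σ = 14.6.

n = (z*σ/E)² = (2.576×14.6/5.29)² = 50.5 → n = 51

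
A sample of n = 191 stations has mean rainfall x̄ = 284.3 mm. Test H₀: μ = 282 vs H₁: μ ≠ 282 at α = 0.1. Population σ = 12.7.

z = (x̄ - μ₀)/(σ/√n) = (284.3 - 282)/(12.7/√191) = 2.503. Critical value: ±1.645. Since |2.503| > 1.645, Reject H₀.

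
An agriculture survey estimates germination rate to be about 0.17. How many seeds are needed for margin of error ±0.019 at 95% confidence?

n = z²p(1-p)/E² = 1.96²×0.17×0.83/0.019² = 1501.5 → n = 1502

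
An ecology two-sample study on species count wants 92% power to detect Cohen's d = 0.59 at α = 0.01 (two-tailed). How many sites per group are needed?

z_{α/2} = 2.576, z_β = Φ⁻¹(0.92) = 1.405. For medium effect (d = 0.59): n per group = 2(z_{α/2} + z_β)²/d² = 2(2.576 + 1.405)²/0.59² = 91.1 → 92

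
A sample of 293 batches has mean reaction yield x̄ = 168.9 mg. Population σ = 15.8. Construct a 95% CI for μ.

CI = x̄ ± z*(σ/√n) = 168.9 ± 1.96(15.8/√293) = 168.9 ± 1.81 = (167.09, 170.71)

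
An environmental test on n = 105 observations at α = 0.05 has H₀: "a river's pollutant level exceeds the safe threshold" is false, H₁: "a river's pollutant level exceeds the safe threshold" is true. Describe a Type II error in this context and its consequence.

Type II error: failing to reject H₀ when it is false — concluding that a river's pollutant level exceeds the safe threshold is not supported when in fact it is. Consequence: allowing unsafe pollution to continue.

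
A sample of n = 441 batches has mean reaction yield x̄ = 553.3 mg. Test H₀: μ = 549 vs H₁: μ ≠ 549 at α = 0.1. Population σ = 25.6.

z = (x̄ - μ₀)/(σ/√n) = (553.3 - 549)/(25.6/√441) = 3.527. Critical value: ±1.645. Since |3.527| > 1.645, Reject H₀.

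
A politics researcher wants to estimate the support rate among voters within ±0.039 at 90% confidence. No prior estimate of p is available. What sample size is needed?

Conservative approach: use p = 0.5 (maximizes p(1-p) = 0.25). n = z²(0.25)/E² = 1.645²×0.25/0.039² = 444.8 → n = 445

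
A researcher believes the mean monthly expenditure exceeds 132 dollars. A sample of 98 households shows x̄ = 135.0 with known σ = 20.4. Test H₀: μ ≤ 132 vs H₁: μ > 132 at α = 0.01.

z = 1.456. Critical value: 2.33. Fail to reject H₀.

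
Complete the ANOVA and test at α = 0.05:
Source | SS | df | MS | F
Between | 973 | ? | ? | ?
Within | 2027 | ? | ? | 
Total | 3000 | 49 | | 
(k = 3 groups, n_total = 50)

df_between = 2, df_within = 47. MS_between = 486.5, MS_within = 43.13. F = 11.28, F_crit ≈ 3.195. Reject H₀.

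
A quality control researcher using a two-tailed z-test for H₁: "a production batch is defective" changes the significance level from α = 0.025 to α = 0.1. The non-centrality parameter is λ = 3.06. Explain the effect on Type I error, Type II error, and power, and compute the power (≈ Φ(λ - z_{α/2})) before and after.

Increasing α from 0.025 to 0.1:
• Type I error rate increases (α is the Type I rate by definition).
• Critical value moves from z_{α/2} = 2.241 to 1.645, so power = Φ(λ - z_{α/2}) goes from Φ(3.06 - 2.241) = 0.794 to Φ(3.06 - 1.645) = 0.921.
• Type II error rate β = 1 - power therefore decreases (0.206 → 0.079).
Appropriate when false negatives are costly — here, shipping a defective batch — faulty products reach customers.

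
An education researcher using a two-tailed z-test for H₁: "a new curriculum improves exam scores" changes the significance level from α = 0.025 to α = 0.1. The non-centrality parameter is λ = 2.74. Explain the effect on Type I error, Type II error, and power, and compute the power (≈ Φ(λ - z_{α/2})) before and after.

Increasing α from 0.025 to 0.1:
• Type I error rate increases (α is the Type I rate by definition).
• Critical value moves from z_{α/2} = 2.241 to 1.645, so power = Φ(λ - z_{α/2}) goes from Φ(2.74 - 2.241) = 0.691 to Φ(2.74 - 1.645) = 0.863.
• Type II error rate β = 1 - power therefore decreases (0.309 → 0.137).
Appropriate when false negatives are costly — here, keeping the old curriculum when the new one would have helped students.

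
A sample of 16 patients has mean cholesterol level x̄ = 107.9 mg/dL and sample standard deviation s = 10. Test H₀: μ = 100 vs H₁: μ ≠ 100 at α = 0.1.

t = (x̄ - μ₀)/(s/√n) = (107.9 - 100)/(10/√16) = 3.16. df = 15, critical t = ±1.753. Reject H₀.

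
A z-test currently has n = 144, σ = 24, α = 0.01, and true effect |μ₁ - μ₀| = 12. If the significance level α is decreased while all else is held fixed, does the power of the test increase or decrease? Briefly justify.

Power decreases: a smaller α raises the critical value, so less of the H₁ sampling distribution falls in the rejection region.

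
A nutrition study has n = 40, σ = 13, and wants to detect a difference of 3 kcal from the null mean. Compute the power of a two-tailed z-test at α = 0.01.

SE = σ/√n = 13/√40 = 2.055. Non-centrality λ = d/SE = 3/2.055 = 1.46. Power ≈ Φ(λ - z_{α/2}) = Φ(1.46 - 2.576) = Φ(-1.116) = 0.132.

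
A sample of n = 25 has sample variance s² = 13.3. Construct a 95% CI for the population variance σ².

df = 24. χ²_{0.025} = 39.364, χ²_{0.975} = 12.401. CI for σ² = ((n-1)s²/χ²_{α/2}, (n-1)s²/χ²_{1-α/2}) = (24·13.3/39.364, 24·13.3/12.401) = (8.11, 25.74)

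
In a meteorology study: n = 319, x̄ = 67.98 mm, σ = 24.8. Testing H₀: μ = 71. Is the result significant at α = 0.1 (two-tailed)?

z = (67.98 - 71)/(24.8/√319) = -2.175. Since |z| > 1.645, significant at α = 0.1.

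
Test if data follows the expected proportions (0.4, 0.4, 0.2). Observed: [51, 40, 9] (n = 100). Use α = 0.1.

Expected: [40.0, 40.0, 20.0]. χ² = 9.075. df = 2, critical = 4.605. Reject H₀.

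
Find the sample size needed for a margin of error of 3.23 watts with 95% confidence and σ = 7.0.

n = (z*σ/E)² = (1.96×7.0/3.23)² = 18.04 → n = 19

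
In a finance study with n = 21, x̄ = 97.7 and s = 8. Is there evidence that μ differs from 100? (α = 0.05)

t = (x̄ - μ₀)/(s/√n) = (97.7 - 100)/(8/√21) = -1.317. df = 20, critical t = ±2.086. Fail to reject H₀.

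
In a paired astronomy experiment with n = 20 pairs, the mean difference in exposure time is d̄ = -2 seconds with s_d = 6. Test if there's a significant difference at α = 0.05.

t = d̄/(s_d/√n) = -2/(6/√20) = -1.491. df = 19, critical t = ±2.093. Fail to reject H₀.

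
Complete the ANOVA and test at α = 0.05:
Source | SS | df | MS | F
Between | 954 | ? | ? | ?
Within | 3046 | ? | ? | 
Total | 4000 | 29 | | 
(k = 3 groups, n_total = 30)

df_between = 2, df_within = 27. MS_between = 477.0, MS_within = 112.81. F = 4.228, F_crit ≈ 3.354. Reject H₀.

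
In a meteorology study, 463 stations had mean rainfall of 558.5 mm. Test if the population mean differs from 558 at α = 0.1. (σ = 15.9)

z = (x̄ - μ₀)/(σ/√n) = (558.5 - 558)/(15.9/√463) = 0.677. Critical value: ±1.645. Since |0.677| ≤ 1.645, Fail to reject H₀.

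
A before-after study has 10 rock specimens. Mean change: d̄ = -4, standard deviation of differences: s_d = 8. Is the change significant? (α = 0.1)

t = d̄/(s_d/√n) = -4/(8/√10) = -1.581. df = 9, critical t = ±1.833. Fail to reject H₀.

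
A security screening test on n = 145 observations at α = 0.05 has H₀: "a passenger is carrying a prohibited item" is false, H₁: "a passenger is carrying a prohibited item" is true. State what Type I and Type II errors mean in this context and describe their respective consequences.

Type I (false positive): concluding that a passenger is carrying a prohibited item when it is not — detaining an innocent passenger — delay and inconvenience. Type II (false negative): failing to conclude that a passenger is carrying a prohibited item when it is — letting a prohibited item through — security breach. Which is costlier depends on domain priorities and is a judgement call rather than a statistical fact.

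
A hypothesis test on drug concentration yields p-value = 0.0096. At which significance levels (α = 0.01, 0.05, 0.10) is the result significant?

p = 0.0096. Significant at: α = 0.01, 0.05, 0.1.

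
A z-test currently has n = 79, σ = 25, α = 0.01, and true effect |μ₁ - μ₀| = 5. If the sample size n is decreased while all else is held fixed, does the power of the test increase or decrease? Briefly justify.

Power decreases: a smaller n inflates the standard error σ/√n, pulling the sampling distribution under H₁ back toward the critical value.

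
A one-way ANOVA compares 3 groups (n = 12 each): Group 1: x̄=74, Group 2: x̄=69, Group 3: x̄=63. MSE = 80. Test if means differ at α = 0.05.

Grand mean = 68.67. SS_between = 728.0, MS_between = 364.0. F = 4.55, F_crit ≈ 3.285. Reject H₀.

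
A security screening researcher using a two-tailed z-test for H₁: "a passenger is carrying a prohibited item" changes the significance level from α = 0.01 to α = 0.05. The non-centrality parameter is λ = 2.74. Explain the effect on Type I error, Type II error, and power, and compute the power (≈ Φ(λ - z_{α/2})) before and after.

Increasing α from 0.01 to 0.05:
• Type I error rate increases (α is the Type I rate by definition).
• Critical value moves from z_{α/2} = 2.576 to 1.96, so power = Φ(λ - z_{α/2}) goes from Φ(2.74 - 2.576) = 0.565 to Φ(2.74 - 1.96) = 0.782.
• Type II error rate β = 1 - power therefore decreases (0.435 → 0.218).
Appropriate when false negatives are costly — here, letting a prohibited item through — security breach.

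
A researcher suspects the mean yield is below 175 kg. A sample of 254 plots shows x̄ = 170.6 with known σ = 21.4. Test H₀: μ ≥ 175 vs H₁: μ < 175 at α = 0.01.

z = -3.277. Critical value: -2.33. Reject H₀.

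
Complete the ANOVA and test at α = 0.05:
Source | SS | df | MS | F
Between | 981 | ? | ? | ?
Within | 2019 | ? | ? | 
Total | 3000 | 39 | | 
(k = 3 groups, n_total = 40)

df_between = 2, df_within = 37. MS_between = 490.5, MS_within = 54.57. F = 8.989, F_crit ≈ 3.252. Reject H₀.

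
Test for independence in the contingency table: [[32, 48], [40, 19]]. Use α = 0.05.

χ² = 10.508. df = 1, critical = 3.841. Reject H₀. Variables are dependent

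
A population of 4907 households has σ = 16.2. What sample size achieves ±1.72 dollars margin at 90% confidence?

Without FPC: n₀ = (1.645×16.2/1.72)² = 240.052. With FPC: n = n₀N/(n₀+N-1) = 228.9 → n = 229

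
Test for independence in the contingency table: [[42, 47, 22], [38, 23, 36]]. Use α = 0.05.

χ² = 10.915. df = 2, critical = 5.991. Reject H₀. Variables are dependent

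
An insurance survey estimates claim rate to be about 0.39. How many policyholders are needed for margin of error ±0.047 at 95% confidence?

n = z²p(1-p)/E² = 1.96²×0.39×0.61/0.047² = 413.7 → n = 414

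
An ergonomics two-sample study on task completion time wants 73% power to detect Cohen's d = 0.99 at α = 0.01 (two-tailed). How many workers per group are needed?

z_{α/2} = 2.576, z_β = Φ⁻¹(0.73) = 0.613. For large effect (d = 0.99): n per group = 2(z_{α/2} + z_β)²/d² = 2(2.576 + 0.613)²/0.99² = 20.8 → 21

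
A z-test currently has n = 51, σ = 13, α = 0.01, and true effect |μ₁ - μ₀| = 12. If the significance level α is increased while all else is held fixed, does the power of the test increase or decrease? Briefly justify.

Power increases: a larger α lowers the critical value, so more of the H₁ sampling distribution falls in the rejection region.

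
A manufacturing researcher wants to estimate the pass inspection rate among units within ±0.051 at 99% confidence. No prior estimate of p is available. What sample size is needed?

Conservative approach: use p = 0.5 (maximizes p(1-p) = 0.25). n = z²(0.25)/E² = 2.576²×0.25/0.051² = 637.8 → n = 638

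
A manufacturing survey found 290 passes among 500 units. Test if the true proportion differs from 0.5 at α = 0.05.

p̂ = 0.58, p₀ = 0.5. z = (p̂ - p₀)/√(p₀(1-p₀)/n) = 3.578. Critical: ±1.96. Reject H₀.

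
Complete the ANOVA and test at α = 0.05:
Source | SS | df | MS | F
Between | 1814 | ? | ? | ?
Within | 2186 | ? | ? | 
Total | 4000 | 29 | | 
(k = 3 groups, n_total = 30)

df_between = 2, df_within = 27. MS_between = 907.0, MS_within = 80.96. F = 11.203, F_crit ≈ 3.354. Reject H₀.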